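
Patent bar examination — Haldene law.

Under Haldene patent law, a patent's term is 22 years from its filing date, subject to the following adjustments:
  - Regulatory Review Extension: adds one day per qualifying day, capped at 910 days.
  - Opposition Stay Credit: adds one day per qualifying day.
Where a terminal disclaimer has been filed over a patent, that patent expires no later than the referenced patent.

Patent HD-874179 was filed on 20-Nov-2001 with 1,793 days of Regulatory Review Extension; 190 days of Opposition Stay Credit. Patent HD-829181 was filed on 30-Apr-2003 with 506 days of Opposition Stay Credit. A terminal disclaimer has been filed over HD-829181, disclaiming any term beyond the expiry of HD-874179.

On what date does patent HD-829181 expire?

Natural term of HD-829181:
  Base: filing + 22 years → 30 April 2025.
  Opposition Stay Credit: +506 days → 18 September 2026.
Expiry of referenced patent HD-874179:
  Base: filing + 22 years → 20 November 2023.
  Regulatory Review Extension: 1793 days claimed exceeds the 910-day cap, so +910 days → 18 May 2026.
  Opposition Stay Credit: +190 days → 24 November 2026.
Terminal disclaimer: HD-829181 expires on the earlier of 18 September 2026 and 24 November 2026.

September 18, 2026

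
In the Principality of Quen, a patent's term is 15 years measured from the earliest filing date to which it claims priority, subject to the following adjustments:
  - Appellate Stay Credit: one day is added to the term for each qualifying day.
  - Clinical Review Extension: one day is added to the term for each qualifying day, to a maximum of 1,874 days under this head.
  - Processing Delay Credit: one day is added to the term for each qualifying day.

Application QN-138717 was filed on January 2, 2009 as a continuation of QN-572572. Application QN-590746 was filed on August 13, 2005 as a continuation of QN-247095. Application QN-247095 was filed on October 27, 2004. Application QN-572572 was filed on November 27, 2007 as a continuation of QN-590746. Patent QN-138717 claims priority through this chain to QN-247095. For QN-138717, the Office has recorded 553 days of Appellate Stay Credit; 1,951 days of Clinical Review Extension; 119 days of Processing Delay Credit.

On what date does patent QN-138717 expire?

2026-10-16

Earliest priority filing: 27 October 2004.
Base term: 27 October 2004 + 15 years → 27 October 2019.
Appellate Stay Credit: +553 days → 2 May 2021.
Clinical Review Extension: 1951 days claimed exceeds the 1874-day cap, so +1874 days → 19 June 2026.
Processing Delay Credit: +119 days → 16 October 2026.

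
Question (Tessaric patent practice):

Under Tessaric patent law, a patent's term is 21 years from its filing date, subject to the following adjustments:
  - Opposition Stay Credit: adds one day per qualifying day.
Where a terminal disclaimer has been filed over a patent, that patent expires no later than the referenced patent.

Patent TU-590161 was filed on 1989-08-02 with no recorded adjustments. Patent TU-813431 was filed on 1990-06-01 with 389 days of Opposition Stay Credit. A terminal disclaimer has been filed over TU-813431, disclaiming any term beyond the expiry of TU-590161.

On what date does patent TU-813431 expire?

Natural term of TU-813431:
  Base: filing + 21 years → 1 June 2011.
  Opposition Stay Credit: +389 days → 24 June 2012.
Expiry of referenced patent TU-590161:
  Base: filing + 21 years → 2 August 2010.
Terminal disclaimer: TU-813431 expires on the earlier of 24 June 2012 and 2 August 2010.

2010-08-02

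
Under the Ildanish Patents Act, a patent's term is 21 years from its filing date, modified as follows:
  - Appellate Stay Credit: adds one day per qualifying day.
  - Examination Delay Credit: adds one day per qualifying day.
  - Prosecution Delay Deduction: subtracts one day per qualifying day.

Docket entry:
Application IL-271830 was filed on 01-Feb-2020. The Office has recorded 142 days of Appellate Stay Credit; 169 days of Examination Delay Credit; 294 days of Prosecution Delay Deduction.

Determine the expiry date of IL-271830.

Base term: filing date + 21 years → 1 February 2041.
Appellate Stay Credit: +142 days → 23 June 2041.
Examination Delay Credit: +169 days → 9 December 2041.
Prosecution Delay Deduction: −294 days → 18 February 2041.

2041-02-18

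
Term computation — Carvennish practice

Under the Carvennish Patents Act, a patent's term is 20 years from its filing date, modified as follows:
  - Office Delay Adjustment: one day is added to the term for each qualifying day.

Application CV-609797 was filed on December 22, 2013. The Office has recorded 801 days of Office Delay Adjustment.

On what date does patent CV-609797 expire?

March 2, 2036

Base term: filing date + 20 years → 22 December 2033.
Office Delay Adjustment: +801 days → 2 March 2036.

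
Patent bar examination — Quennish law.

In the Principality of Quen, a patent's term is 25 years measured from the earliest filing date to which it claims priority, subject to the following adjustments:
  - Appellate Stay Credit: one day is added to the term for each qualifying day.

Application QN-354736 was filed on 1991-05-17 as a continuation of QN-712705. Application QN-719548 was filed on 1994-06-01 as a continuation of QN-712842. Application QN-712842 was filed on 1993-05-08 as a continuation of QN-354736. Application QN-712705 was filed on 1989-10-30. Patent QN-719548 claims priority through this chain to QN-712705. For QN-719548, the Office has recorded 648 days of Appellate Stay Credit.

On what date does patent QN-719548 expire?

2016-08-08

Earliest priority filing: 30 October 1989.
Base term: 30 October 1989 + 25 years → 30 October 2014.
Appellate Stay Credit: +648 days → 8 August 2016.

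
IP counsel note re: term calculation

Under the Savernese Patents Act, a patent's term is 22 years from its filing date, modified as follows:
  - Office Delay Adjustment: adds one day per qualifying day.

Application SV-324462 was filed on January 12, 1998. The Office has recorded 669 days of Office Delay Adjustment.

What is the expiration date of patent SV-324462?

Base term: filing date + 22 years → 12 January 2020.
Office Delay Adjustment: +669 days → 11 November 2021.

November 11, 2021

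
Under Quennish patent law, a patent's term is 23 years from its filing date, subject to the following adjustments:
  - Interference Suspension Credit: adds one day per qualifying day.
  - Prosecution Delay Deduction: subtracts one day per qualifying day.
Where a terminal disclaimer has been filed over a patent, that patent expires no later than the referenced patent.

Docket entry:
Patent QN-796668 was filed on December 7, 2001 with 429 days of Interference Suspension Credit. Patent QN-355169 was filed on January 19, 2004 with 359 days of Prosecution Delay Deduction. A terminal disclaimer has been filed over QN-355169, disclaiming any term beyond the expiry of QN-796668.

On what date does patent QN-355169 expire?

January 25, 2026

Natural term of QN-355169:
  Base: filing + 23 years → 19 January 2027.
  Prosecution Delay Deduction: −359 days → 25 January 2026.
Expiry of referenced patent QN-796668:
  Base: filing + 23 years → 7 December 2024.
  Interference Suspension Credit: +429 days → 9 February 2026.
Terminal disclaimer: QN-355169 expires on the earlier of 25 January 2026 and 9 February 2026.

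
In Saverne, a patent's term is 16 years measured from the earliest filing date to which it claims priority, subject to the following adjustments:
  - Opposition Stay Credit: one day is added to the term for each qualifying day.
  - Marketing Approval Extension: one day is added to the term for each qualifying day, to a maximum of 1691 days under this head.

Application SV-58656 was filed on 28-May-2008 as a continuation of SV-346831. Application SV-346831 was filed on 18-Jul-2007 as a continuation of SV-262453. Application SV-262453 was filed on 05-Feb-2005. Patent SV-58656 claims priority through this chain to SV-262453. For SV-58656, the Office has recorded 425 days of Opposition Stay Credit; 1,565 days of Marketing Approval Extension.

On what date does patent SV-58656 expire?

July 19, 2026

Earliest priority filing: 5 February 2005.
Base term: 5 February 2005 + 16 years → 5 February 2021.
Opposition Stay Credit: +425 days → 6 April 2022.
Marketing Approval Extension: 1565 days (within the 1691-day cap) → +1565 days → 19 July 2026.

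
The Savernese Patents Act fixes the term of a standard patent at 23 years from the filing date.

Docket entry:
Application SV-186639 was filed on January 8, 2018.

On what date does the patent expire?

January 8, 2041

Filing date + 23 years → 8 January 2041.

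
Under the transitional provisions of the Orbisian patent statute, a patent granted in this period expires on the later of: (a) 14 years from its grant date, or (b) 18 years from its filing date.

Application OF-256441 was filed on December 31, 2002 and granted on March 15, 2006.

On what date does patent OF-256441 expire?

2020-12-31

(a) grant + 14 years → 15 March 2020.
(b) filing + 18 years → 31 December 2020.
Later of the two: 31 December 2020.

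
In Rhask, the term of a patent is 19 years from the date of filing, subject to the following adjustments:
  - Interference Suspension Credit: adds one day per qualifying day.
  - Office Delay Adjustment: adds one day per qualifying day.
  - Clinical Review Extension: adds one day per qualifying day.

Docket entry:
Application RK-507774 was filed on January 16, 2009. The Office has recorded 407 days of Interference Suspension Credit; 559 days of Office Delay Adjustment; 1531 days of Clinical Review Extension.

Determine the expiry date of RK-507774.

Base term: filing date + 19 years → 16 January 2028.
Interference Suspension Credit: +407 days → 26 February 2029.
Office Delay Adjustment: +559 days → 8 September 2030.
Clinical Review Extension: +1531 days → 17 November 2034.

November 17, 2034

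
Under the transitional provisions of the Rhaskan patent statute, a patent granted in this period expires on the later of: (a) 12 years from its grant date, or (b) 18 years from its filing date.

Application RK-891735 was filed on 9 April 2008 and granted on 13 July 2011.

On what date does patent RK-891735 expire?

April 9, 2026

(a) grant + 12 years → 13 July 2023.
(b) filing + 18 years → 9 April 2026.
Later of the two: 9 April 2026.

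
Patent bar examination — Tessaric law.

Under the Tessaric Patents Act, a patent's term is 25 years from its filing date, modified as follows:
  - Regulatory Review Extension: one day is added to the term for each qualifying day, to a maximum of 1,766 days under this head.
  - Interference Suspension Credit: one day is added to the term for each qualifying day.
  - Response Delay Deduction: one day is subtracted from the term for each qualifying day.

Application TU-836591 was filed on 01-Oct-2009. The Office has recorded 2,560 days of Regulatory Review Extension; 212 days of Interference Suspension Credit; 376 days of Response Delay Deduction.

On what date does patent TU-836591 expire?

2039-02-19

Base term: filing date + 25 years → 1 October 2034.
Regulatory Review Extension: 2560 days claimed exceeds the 1766-day cap, so +1766 days → 2 August 2039.
Interference Suspension Credit: +212 days → 1 March 2040.
Response Delay Deduction: −376 days → 19 February 2039.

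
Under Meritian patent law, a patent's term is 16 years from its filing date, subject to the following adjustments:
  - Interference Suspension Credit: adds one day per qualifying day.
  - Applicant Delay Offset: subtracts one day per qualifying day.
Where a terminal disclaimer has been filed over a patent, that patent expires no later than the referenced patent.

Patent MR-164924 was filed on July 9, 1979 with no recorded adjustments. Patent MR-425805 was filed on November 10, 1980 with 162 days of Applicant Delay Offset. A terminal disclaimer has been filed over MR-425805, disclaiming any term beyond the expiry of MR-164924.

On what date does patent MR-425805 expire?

July 9, 1995

Natural term of MR-425805:
  Base: filing + 16 years → 10 November 1996.
  Applicant Delay Offset: −162 days → 1 June 1996.
Expiry of referenced patent MR-164924:
  Base: filing + 16 years → 9 July 1995.
Terminal disclaimer: MR-425805 expires on the earlier of 1 June 1996 and 9 July 1995.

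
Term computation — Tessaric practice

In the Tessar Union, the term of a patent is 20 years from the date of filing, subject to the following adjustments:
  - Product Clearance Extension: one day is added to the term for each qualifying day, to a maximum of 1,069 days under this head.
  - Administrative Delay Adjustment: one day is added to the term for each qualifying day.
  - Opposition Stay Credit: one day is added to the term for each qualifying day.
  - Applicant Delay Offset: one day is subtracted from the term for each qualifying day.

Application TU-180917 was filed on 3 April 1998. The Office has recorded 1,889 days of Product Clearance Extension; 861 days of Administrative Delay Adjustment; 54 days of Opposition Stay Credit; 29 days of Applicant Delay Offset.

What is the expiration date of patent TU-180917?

Base term: filing date + 20 years → 3 April 2018.
Product Clearance Extension: 1889 days claimed exceeds the 1069-day cap, so +1069 days → 7 March 2021.
Administrative Delay Adjustment: +861 days → 16 July 2023.
Opposition Stay Credit: +54 days → 8 September 2023.
Applicant Delay Offset: −29 days → 10 August 2023.

August 10, 2023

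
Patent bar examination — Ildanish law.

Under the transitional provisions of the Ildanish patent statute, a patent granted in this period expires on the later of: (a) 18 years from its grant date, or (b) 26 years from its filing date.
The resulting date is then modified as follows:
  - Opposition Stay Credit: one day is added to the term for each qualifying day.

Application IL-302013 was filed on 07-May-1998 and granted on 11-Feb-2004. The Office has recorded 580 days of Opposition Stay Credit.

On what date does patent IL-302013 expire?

(a) grant + 18 years → 11 February 2022.
(b) filing + 26 years → 7 May 2024.
Later of the two: 7 May 2024.
Opposition Stay Credit: +580 days → 8 December 2025.

December 8, 2025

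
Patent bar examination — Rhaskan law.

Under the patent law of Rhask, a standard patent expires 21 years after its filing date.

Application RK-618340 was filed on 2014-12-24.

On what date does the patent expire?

Filing date + 21 years → 24 December 2035.

2035-12-24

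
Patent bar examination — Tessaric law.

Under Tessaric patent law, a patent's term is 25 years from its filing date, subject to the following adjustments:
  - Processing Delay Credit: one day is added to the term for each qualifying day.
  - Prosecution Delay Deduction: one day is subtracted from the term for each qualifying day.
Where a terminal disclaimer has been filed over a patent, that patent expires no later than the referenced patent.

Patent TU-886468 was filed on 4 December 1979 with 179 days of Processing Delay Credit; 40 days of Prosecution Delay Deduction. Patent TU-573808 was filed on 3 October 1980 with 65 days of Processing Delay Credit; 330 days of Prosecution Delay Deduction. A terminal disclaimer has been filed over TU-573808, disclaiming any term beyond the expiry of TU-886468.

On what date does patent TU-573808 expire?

2005-01-11

Natural term of TU-573808:
  Base: filing + 25 years → 3 October 2005.
  Processing Delay Credit: +65 days → 7 December 2005.
  Prosecution Delay Deduction: −330 days → 11 January 2005.
Expiry of referenced patent TU-886468:
  Base: filing + 25 years → 4 December 2004.
  Processing Delay Credit: +179 days → 1 June 2005.
  Prosecution Delay Deduction: −40 days → 22 April 2005.
Terminal disclaimer: TU-573808 expires on the earlier of 11 January 2005 and 22 April 2005.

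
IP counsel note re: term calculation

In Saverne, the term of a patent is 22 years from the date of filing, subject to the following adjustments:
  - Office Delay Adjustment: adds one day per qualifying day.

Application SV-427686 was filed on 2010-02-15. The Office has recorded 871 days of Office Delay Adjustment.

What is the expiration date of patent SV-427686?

Base term: filing date + 22 years → 15 February 2032.
Office Delay Adjustment: +871 days → 5 July 2034.

2034-07-05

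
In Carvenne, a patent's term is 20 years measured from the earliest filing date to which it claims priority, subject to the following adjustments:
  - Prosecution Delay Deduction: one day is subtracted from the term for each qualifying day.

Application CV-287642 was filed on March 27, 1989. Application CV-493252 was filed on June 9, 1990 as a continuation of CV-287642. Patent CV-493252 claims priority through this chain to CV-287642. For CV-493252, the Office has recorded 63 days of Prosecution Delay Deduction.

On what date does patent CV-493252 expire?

Earliest priority filing: 27 March 1989.
Base term: 27 March 1989 + 20 years → 27 March 2009.
Prosecution Delay Deduction: −63 days → 23 January 2009.

2009-01-23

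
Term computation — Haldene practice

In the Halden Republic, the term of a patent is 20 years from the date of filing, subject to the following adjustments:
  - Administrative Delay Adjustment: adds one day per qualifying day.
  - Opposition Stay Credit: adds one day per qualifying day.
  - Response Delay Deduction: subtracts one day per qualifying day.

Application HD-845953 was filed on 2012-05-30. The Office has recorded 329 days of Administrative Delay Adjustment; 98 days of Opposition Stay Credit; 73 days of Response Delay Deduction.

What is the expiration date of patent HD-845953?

Base term: filing date + 20 years → 30 May 2032.
Administrative Delay Adjustment: +329 days → 24 April 2033.
Opposition Stay Credit: +98 days → 31 July 2033.
Response Delay Deduction: −73 days → 19 May 2033.

May 19, 2033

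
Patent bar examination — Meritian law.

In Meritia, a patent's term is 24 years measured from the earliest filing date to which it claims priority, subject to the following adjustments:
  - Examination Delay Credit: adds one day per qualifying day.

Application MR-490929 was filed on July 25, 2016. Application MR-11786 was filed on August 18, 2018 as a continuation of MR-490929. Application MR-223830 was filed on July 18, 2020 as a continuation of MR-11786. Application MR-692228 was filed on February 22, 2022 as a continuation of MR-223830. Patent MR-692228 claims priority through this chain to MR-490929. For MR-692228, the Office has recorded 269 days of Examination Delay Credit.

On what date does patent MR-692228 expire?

2041-04-20

Earliest priority filing: 25 July 2016.
Base term: 25 July 2016 + 24 years → 25 July 2040.
Examination Delay Credit: +269 days → 20 April 2041.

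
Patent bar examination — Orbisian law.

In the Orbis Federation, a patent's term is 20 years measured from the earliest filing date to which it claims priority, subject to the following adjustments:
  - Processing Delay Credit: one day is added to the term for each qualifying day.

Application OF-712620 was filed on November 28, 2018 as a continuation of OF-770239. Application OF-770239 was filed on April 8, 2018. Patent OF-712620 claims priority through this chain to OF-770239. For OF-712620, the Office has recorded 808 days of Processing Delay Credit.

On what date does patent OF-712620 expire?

2040-06-24

Earliest priority filing: 8 April 2018.
Base term: 8 April 2018 + 20 years → 8 April 2038.
Processing Delay Credit: +808 days → 24 June 2040.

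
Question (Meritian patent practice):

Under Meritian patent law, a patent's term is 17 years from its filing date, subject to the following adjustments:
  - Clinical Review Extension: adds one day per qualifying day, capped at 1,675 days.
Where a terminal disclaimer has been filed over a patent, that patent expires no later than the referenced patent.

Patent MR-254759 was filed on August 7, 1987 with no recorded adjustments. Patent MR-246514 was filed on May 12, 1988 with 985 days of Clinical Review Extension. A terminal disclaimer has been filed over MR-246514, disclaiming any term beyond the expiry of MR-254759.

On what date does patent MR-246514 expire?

2004-08-07

Natural term of MR-246514:
  Base: filing + 17 years → 12 May 2005.
  Clinical Review Extension: 985 days (within the 1675-day cap) → +985 days → 22 January 2008.
Expiry of referenced patent MR-254759:
  Base: filing + 17 years → 7 August 2004.
Terminal disclaimer: MR-246514 expires on the earlier of 22 January 2008 and 7 August 2004.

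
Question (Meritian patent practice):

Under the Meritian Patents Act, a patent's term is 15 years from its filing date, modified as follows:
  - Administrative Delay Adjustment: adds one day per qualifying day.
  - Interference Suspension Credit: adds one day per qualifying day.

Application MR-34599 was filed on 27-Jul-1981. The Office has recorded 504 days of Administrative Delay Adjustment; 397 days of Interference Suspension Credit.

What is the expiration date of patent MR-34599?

1999-01-14

Base term: filing date + 15 years → 27 July 1996.
Administrative Delay Adjustment: +504 days → 13 December 1997.
Interference Suspension Credit: +397 days → 14 January 1999.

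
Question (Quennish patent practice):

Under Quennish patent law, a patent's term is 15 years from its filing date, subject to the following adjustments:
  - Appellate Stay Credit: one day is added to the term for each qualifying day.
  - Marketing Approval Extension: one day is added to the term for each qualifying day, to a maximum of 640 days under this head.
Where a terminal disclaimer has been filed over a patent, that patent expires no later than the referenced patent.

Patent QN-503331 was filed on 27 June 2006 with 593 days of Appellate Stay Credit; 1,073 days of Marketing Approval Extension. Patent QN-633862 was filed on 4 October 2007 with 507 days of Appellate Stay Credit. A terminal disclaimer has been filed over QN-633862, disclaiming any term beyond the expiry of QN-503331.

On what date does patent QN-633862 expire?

February 23, 2024

Natural term of QN-633862:
  Base: filing + 15 years → 4 October 2022.
  Appellate Stay Credit: +507 days → 23 February 2024.
Expiry of referenced patent QN-503331:
  Base: filing + 15 years → 27 June 2021.
  Appellate Stay Credit: +593 days → 10 February 2023.
  Marketing Approval Extension: 1073 days claimed exceeds the 640-day cap, so +640 days → 11 November 2024.
Terminal disclaimer: QN-633862 expires on the earlier of 23 February 2024 and 11 November 2024.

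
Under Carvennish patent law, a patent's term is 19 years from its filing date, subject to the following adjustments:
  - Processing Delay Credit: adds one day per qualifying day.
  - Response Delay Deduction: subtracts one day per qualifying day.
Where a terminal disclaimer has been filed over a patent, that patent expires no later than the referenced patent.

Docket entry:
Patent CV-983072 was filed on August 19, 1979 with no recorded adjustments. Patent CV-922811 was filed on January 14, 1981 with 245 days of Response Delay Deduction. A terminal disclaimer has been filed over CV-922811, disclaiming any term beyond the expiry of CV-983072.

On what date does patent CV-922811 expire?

1998-08-19

Natural term of CV-922811:
  Base: filing + 19 years → 14 January 2000.
  Response Delay Deduction: −245 days → 14 May 1999.
Expiry of referenced patent CV-983072:
  Base: filing + 19 years → 19 August 1998.
Terminal disclaimer: CV-922811 expires on the earlier of 14 May 1999 and 19 August 1998.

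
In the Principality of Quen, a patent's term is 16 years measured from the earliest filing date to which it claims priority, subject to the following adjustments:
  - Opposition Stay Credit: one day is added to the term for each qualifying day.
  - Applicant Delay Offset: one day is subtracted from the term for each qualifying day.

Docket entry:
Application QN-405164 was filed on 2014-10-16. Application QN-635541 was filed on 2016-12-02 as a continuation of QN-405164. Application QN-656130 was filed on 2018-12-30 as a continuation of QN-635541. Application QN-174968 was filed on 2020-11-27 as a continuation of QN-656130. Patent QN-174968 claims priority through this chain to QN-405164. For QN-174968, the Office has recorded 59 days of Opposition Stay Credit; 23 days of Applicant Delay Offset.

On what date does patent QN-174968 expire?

November 21, 2030

Earliest priority filing: 16 October 2014.
Base term: 16 October 2014 + 16 years → 16 October 2030.
Opposition Stay Credit: +59 days → 14 December 2030.
Applicant Delay Offset: −23 days → 21 November 2030.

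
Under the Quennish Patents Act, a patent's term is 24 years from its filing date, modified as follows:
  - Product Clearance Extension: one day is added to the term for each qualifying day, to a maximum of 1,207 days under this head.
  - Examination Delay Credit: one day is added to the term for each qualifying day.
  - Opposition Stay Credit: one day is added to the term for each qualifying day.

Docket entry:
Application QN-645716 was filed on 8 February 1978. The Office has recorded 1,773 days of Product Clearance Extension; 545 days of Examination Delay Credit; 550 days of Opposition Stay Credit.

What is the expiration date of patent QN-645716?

May 29, 2008

Base term: filing date + 24 years → 8 February 2002.
Product Clearance Extension: 1773 days claimed exceeds the 1207-day cap, so +1207 days → 30 May 2005.
Examination Delay Credit: +545 days → 26 November 2006.
Opposition Stay Credit: +550 days → 29 May 2008.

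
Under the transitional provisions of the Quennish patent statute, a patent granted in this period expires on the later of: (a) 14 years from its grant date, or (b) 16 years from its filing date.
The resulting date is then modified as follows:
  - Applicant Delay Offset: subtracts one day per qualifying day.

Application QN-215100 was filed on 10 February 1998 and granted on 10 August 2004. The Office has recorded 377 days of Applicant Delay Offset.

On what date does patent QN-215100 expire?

(a) grant + 14 years → 10 August 2018.
(b) filing + 16 years → 10 February 2014.
Later of the two: 10 August 2018.
Applicant Delay Offset: −377 days → 29 July 2017.

July 29, 2017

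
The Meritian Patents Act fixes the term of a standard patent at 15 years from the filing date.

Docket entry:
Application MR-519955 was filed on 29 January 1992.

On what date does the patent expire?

2007-01-29

Filing date + 15 years → 29 January 2007.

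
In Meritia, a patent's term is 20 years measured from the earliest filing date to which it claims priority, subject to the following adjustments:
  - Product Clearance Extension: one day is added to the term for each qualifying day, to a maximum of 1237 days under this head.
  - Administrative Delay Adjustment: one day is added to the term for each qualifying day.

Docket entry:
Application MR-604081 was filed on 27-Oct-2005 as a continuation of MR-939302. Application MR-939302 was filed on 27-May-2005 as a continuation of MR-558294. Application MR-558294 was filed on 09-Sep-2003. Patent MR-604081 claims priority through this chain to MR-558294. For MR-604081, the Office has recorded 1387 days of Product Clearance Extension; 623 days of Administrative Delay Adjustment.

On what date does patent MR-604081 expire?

Earliest priority filing: 9 September 2003.
Base term: 9 September 2003 + 20 years → 9 September 2023.
Product Clearance Extension: 1387 days claimed exceeds the 1237-day cap, so +1237 days → 28 January 2027.
Administrative Delay Adjustment: +623 days → 12 October 2028.

2028-10-12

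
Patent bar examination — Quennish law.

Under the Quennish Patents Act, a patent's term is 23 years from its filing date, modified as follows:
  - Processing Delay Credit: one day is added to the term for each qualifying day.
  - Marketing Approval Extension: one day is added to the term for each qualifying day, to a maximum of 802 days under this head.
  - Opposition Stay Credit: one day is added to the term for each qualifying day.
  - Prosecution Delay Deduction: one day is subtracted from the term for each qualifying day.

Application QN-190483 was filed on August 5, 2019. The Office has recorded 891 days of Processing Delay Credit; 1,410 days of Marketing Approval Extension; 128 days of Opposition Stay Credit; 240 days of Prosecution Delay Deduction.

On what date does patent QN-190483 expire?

Base term: filing date + 23 years → 5 August 2042.
Processing Delay Credit: +891 days → 12 January 2045.
Marketing Approval Extension: 1410 days claimed exceeds the 802-day cap, so +802 days → 25 March 2047.
Opposition Stay Credit: +128 days → 31 July 2047.
Prosecution Delay Deduction: −240 days → 3 December 2046.

2046-12-03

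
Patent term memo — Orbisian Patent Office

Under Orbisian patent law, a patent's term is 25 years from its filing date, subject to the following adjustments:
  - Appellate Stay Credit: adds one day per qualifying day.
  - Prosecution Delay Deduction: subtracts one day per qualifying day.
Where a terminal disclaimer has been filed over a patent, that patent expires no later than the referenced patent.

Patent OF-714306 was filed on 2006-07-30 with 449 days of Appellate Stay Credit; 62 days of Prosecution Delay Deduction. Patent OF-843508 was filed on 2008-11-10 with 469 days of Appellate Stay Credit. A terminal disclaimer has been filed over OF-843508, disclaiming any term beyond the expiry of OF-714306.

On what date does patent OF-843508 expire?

Natural term of OF-843508:
  Base: filing + 25 years → 10 November 2033.
  Appellate Stay Credit: +469 days → 22 February 2035.
Expiry of referenced patent OF-714306:
  Base: filing + 25 years → 30 July 2031.
  Appellate Stay Credit: +449 days → 21 October 2032.
  Prosecution Delay Deduction: −62 days → 20 August 2032.
Terminal disclaimer: OF-843508 expires on the earlier of 22 February 2035 and 20 August 2032.

2032-08-20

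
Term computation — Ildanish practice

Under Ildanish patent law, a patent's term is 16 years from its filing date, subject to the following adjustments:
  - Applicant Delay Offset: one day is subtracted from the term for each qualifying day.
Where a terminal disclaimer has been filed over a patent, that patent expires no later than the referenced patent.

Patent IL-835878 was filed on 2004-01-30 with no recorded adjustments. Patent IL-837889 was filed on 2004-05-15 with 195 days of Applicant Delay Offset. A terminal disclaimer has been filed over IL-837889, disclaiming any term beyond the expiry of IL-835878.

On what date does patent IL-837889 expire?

2019-11-02

Natural term of IL-837889:
  Base: filing + 16 years → 15 May 2020.
  Applicant Delay Offset: −195 days → 2 November 2019.
Expiry of referenced patent IL-835878:
  Base: filing + 16 years → 30 January 2020.
Terminal disclaimer: IL-837889 expires on the earlier of 2 November 2019 and 30 January 2020.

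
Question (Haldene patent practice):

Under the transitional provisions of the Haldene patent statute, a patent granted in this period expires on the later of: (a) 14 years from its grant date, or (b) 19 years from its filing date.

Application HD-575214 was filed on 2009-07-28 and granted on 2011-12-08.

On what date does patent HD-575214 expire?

(a) grant + 14 years → 8 December 2025.
(b) filing + 19 years → 28 July 2028.
Later of the two: 28 July 2028.

2028-07-28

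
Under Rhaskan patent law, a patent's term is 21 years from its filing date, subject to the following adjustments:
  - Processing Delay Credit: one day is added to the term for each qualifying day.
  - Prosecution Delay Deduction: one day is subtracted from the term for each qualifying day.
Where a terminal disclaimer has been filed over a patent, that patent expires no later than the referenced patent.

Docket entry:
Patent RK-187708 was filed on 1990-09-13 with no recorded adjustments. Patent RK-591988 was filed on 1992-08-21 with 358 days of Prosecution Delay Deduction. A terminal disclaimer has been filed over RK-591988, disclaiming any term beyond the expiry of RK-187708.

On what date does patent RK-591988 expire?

2011-09-13

Natural term of RK-591988:
  Base: filing + 21 years → 21 August 2013.
  Prosecution Delay Deduction: −358 days → 28 August 2012.
Expiry of referenced patent RK-187708:
  Base: filing + 21 years → 13 September 2011.
Terminal disclaimer: RK-591988 expires on the earlier of 28 August 2012 and 13 September 2011.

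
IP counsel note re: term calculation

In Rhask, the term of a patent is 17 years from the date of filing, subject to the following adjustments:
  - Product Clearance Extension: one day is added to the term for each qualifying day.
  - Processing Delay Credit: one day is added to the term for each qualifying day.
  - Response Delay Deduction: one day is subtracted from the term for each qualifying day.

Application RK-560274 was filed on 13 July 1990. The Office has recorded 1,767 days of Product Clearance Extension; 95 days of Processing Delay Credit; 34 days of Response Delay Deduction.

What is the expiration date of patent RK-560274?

2012-07-14

Base term: filing date + 17 years → 13 July 2007.
Product Clearance Extension: +1767 days → 14 May 2012.
Processing Delay Credit: +95 days → 17 August 2012.
Response Delay Deduction: −34 days → 14 July 2012.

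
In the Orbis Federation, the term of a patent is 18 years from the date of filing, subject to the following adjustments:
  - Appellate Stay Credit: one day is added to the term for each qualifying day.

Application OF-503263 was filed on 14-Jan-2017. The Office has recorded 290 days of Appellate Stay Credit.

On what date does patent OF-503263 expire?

2035-10-31

Base term: filing date + 18 years → 14 January 2035.
Appellate Stay Credit: +290 days → 31 October 2035.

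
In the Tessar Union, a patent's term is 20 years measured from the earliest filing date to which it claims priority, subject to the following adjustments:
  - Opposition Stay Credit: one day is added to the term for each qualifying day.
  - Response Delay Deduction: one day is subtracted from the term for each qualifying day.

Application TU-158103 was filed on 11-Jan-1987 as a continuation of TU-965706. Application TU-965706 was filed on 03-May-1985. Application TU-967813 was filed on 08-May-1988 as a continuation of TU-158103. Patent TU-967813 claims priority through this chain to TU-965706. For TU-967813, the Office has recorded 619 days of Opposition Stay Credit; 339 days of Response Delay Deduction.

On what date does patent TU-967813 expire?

Earliest priority filing: 3 May 1985.
Base term: 3 May 1985 + 20 years → 3 May 2005.
Opposition Stay Credit: +619 days → 12 January 2007.
Response Delay Deduction: −339 days → 7 February 2006.

February 7, 2006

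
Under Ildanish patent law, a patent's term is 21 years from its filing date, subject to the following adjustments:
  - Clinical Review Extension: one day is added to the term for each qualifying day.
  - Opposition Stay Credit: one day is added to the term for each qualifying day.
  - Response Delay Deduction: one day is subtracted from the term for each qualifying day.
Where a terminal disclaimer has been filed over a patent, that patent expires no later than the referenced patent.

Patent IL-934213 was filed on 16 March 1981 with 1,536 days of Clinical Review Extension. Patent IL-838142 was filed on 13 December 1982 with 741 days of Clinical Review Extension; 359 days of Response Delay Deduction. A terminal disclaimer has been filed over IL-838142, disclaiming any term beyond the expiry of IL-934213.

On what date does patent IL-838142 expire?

2004-12-29

Natural term of IL-838142:
  Base: filing + 21 years → 13 December 2003.
  Clinical Review Extension: +741 days → 23 December 2005.
  Response Delay Deduction: −359 days → 29 December 2004.
Expiry of referenced patent IL-934213:
  Base: filing + 21 years → 16 March 2002.
  Clinical Review Extension: +1536 days → 30 May 2006.
Terminal disclaimer: IL-838142 expires on the earlier of 29 December 2004 and 30 May 2006.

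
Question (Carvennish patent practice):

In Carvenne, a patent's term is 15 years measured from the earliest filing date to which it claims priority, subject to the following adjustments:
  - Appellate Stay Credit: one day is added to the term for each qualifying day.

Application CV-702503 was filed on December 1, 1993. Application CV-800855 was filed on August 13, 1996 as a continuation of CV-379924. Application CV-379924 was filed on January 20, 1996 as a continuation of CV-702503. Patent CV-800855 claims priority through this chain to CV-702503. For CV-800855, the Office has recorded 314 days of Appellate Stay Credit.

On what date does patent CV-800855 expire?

Earliest priority filing: 1 December 1993.
Base term: 1 December 1993 + 15 years → 1 December 2008.
Appellate Stay Credit: +314 days → 11 October 2009.

October 11, 2009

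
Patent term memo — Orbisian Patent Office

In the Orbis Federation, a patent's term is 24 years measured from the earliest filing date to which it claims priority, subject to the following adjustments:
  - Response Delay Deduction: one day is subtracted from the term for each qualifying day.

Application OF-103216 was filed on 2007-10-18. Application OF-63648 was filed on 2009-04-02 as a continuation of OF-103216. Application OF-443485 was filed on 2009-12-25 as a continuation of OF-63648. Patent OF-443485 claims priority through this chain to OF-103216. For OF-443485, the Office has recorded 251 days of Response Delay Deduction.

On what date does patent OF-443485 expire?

Earliest priority filing: 18 October 2007.
Base term: 18 October 2007 + 24 years → 18 October 2031.
Response Delay Deduction: −251 days → 9 February 2031.

2031-02-09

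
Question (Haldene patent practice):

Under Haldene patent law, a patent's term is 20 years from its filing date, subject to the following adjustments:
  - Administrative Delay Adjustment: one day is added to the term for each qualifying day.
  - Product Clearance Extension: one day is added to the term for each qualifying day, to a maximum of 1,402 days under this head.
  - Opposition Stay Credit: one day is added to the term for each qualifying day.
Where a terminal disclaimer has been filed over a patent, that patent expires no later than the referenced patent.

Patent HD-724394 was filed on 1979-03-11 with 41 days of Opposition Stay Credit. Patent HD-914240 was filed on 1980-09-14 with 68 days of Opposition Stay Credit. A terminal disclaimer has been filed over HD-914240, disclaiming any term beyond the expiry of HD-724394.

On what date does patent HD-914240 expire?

Natural term of HD-914240:
  Base: filing + 20 years → 14 September 2000.
  Opposition Stay Credit: +68 days → 21 November 2000.
Expiry of referenced patent HD-724394:
  Base: filing + 20 years → 11 March 1999.
  Opposition Stay Credit: +41 days → 21 April 1999.
Terminal disclaimer: HD-914240 expires on the earlier of 21 November 2000 and 21 April 1999.

1999-04-21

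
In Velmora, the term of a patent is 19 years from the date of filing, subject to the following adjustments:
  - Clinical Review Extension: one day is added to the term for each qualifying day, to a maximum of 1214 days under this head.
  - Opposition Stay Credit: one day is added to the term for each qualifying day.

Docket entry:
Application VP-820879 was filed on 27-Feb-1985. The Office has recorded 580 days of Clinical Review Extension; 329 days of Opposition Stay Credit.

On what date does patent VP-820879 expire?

Base term: filing date + 19 years → 27 February 2004.
Clinical Review Extension: 580 days (within the 1214-day cap) → +580 days → 29 September 2005.
Opposition Stay Credit: +329 days → 24 August 2006.

2006-08-24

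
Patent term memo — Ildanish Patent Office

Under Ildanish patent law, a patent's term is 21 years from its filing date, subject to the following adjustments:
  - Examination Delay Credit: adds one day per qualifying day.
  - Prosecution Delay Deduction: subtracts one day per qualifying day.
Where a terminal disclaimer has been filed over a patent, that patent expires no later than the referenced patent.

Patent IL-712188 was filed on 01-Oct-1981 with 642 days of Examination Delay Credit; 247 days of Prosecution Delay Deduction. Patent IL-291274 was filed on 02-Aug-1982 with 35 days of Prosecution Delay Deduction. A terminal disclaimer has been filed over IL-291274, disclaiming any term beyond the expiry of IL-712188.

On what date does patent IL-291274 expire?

June 28, 2003

Natural term of IL-291274:
  Base: filing + 21 years → 2 August 2003.
  Prosecution Delay Deduction: −35 days → 28 June 2003.
Expiry of referenced patent IL-712188:
  Base: filing + 21 years → 1 October 2002.
  Examination Delay Credit: +642 days → 4 July 2004.
  Prosecution Delay Deduction: −247 days → 31 October 2003.
Terminal disclaimer: IL-291274 expires on the earlier of 28 June 2003 and 31 October 2003.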